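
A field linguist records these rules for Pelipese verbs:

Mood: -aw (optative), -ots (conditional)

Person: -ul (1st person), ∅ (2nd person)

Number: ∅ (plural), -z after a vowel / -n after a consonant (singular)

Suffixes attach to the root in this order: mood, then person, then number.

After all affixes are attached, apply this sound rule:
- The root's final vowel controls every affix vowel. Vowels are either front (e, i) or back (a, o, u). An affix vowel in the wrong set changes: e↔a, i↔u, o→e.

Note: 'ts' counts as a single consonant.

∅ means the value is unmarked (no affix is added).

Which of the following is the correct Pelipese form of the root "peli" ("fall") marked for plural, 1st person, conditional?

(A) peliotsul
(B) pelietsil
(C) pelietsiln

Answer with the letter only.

B

Attach mood conditional -ots → peliots.
Attach person 1st person -ul → peliotsul.
number = plural: zero marking, form stays peliotsul.
Apply vowel harmony: peliotsul → pelietsil.
So the correct form is pelietsil, option (B).
(A) peliotsul is wrong: it fails to apply the sound rule(s).
(C) pelietsiln is wrong: it uses singular instead of plural for number.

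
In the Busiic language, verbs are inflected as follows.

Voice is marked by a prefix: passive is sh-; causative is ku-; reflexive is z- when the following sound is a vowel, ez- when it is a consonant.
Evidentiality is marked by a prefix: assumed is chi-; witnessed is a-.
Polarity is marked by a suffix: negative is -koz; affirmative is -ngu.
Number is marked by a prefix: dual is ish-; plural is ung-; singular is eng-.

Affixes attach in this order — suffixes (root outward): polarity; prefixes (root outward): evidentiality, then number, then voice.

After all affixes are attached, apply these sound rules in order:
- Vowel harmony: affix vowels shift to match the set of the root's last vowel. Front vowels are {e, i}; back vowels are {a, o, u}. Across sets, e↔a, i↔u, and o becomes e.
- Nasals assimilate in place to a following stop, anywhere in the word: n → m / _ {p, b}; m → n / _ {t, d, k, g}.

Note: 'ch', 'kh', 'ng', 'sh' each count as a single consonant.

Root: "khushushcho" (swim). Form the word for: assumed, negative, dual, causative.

Attach evidentiality assumed chi- → chikhushushcho.
Attach number dual ish- → ishchikhushushcho.
Attach voice causative ku- → kuishchikhushushcho.
Attach polarity negative -koz → kuishchikhushushchokoz.
Apply vowel harmony: kuishchikhushushchokoz → kuushchukhushushchokoz.
Nasal assimilation: no change.

kuushchukhushushchokoz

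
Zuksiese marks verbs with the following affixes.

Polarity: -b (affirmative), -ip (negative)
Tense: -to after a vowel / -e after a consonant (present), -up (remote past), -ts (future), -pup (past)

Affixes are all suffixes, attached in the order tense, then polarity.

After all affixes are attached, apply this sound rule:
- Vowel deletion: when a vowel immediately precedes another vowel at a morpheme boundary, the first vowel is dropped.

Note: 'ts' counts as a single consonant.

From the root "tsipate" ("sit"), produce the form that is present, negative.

Attach tense present -to (after vowel 'e') → tsipateto.
Attach polarity negative -ip → tsipatetoip.
Apply vowel deletion: tsipatetoip → tsipatetip.

tsipatetip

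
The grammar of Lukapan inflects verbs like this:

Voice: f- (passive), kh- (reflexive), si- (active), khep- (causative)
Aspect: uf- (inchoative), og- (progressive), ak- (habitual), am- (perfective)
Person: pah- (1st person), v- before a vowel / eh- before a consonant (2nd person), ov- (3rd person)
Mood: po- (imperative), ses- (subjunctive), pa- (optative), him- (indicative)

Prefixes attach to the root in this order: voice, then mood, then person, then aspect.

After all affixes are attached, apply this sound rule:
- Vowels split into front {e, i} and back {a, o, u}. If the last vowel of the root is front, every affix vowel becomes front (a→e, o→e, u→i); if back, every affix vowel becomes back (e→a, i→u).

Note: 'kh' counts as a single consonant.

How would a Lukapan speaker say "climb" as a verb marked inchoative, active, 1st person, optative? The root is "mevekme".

ifpehpesimevekme

Attach voice active si- → simevekme.
Attach mood optative pa- → pasimevekme.
Attach person 1st person pah- → pahpasimevekme.
Attach aspect inchoative uf- → ufpahpasimevekme.
Apply vowel harmony: ufpahpasimevekme → ifpehpesimevekme.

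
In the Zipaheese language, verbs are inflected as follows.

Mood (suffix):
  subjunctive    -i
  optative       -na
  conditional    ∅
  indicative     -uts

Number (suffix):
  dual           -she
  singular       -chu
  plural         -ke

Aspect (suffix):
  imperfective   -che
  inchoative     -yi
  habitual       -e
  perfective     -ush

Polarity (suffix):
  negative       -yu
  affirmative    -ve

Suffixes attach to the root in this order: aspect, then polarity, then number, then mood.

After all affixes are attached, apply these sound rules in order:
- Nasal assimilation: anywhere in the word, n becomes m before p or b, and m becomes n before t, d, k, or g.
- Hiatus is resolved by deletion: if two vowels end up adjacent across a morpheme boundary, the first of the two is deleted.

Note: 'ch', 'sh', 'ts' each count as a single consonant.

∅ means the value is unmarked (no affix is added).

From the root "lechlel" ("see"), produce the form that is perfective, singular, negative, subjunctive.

lechlelushyuchi

Attach aspect perfective -ush → lechlelush.
Attach polarity negative -yu → lechlelushyu.
Attach number singular -chu → lechlelushyuchu.
Attach mood subjunctive -i → lechlelushyuchui.
Nasal assimilation: no change.
Apply vowel deletion: lechlelushyuchui → lechlelushyuchi.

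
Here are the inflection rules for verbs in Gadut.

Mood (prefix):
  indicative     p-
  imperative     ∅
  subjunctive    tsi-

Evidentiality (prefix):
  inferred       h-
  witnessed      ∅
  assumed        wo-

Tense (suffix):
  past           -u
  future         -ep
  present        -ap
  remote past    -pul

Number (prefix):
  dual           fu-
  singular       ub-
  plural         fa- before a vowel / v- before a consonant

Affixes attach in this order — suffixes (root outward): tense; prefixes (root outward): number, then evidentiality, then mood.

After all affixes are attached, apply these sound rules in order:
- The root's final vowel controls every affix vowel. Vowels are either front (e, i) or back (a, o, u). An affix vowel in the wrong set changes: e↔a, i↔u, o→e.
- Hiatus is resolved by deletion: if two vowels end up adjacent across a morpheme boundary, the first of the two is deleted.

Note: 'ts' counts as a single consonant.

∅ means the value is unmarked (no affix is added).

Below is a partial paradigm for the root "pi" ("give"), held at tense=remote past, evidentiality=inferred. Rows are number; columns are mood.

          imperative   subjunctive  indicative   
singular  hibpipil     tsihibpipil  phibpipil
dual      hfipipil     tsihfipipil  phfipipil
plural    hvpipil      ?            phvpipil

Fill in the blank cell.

tsihvpipil

Attach number plural v- (before consonant 'p') → vpi.
Attach tense remote past -pul → vpipul.
Attach evidentiality inferred h- → hvpipul.
Attach mood subjunctive tsi- → tsihvpipul.
Apply vowel harmony: tsihvpipul → tsihvpipil.
Vowel deletion: no change.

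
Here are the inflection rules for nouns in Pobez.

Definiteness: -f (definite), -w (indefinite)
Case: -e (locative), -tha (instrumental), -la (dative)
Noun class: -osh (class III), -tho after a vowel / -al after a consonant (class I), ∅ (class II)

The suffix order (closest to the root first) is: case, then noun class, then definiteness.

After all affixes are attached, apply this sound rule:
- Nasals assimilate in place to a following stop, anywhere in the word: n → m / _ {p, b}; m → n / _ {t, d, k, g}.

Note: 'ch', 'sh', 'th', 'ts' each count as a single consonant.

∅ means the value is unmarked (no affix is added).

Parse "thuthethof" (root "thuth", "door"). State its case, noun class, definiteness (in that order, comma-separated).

locative, class I, definite

Segment: thuth-e-tho-f.
case: -e → locative.
noun class: -tho/al → class I.
definiteness: -f → definite.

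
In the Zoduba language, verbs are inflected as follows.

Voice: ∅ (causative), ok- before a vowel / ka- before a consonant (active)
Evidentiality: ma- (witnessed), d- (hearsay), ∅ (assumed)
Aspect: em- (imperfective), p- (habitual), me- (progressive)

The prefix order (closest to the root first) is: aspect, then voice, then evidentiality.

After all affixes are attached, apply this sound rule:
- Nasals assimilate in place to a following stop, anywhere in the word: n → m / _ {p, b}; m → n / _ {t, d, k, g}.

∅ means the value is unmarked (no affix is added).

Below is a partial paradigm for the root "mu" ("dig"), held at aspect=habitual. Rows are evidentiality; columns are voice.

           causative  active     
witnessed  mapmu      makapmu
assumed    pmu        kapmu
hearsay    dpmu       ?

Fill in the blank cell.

Attach aspect habitual p- → pmu.
Attach voice active ka- (before consonant 'p') → kapmu.
Attach evidentiality hearsay d- → dkapmu.
Nasal assimilation: no change.

dkapmu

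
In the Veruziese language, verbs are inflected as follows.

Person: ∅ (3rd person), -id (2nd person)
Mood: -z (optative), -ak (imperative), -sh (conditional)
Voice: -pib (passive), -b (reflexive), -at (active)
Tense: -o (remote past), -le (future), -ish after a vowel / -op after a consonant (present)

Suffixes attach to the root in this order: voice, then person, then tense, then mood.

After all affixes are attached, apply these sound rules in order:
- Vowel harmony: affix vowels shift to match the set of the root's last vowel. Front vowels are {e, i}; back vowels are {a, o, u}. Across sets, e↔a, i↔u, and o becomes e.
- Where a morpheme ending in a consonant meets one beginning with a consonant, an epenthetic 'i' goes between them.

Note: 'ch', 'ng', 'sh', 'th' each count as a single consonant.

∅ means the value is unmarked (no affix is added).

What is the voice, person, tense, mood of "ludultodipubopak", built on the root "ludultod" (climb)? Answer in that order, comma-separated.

passive, 3rd person, present, imperative

Segment: ludultod-pib-op-ak.
voice: -pib → passive.
person: ∅ → 3rd person.
tense: -ish/op → present.
mood: -ak → imperative.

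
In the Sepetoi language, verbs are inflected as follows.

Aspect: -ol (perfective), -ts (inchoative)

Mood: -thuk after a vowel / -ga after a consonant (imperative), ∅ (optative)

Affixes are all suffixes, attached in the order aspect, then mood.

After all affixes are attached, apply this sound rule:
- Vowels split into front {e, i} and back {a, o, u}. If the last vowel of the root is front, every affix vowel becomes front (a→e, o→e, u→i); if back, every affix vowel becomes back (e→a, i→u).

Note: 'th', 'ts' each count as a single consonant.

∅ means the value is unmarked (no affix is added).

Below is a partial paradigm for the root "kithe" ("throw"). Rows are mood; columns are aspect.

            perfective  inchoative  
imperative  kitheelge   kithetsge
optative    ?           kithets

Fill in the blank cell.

Attach aspect perfective -ol → kitheol.
mood = optative: zero marking, form stays kitheol.
Apply vowel harmony: kitheol → kitheel.

kitheel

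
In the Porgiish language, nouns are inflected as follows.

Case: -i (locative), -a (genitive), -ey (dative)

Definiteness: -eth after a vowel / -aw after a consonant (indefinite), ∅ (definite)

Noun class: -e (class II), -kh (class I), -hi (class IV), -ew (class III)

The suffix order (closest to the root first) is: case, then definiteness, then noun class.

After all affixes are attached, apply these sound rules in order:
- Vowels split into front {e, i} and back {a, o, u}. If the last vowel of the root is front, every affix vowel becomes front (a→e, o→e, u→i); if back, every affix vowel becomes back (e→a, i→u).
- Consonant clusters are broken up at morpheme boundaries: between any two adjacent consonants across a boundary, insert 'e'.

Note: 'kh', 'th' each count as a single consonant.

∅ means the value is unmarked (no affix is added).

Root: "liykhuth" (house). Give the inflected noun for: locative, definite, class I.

liykhuthukh

Attach case locative -i → liykhuthi.
definiteness = definite: zero marking, form stays liykhuthi.
Attach noun class class I -kh → liykhuthikh.
Apply vowel harmony: liykhuthikh → liykhuthukh.
Epenthesis: no change.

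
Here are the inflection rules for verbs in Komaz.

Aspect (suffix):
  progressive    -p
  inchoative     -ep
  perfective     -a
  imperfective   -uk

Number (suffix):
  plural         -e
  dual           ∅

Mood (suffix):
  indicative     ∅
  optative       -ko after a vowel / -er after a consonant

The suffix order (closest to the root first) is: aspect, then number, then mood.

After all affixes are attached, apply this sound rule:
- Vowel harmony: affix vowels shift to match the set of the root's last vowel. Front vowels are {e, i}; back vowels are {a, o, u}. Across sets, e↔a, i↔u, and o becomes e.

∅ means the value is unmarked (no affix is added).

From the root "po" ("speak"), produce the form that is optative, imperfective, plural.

Attach aspect imperfective -uk → pouk.
Attach number plural -e → pouke.
Attach mood optative -ko (after vowel 'e') → poukeko.
Apply vowel harmony: poukeko → poukako.

poukako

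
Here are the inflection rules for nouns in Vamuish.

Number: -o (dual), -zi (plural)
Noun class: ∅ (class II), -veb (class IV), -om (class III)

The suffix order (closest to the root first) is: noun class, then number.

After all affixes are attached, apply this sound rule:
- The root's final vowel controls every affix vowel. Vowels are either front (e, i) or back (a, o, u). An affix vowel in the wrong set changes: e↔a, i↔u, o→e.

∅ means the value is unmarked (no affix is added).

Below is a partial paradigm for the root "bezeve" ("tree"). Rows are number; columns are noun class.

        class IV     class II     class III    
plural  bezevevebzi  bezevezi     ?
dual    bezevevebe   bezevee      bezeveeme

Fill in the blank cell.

Attach noun class class III -om → bezeveom.
Attach number plural -zi → bezeveomzi.
Apply vowel harmony: bezeveomzi → bezeveemzi.

bezeveemzi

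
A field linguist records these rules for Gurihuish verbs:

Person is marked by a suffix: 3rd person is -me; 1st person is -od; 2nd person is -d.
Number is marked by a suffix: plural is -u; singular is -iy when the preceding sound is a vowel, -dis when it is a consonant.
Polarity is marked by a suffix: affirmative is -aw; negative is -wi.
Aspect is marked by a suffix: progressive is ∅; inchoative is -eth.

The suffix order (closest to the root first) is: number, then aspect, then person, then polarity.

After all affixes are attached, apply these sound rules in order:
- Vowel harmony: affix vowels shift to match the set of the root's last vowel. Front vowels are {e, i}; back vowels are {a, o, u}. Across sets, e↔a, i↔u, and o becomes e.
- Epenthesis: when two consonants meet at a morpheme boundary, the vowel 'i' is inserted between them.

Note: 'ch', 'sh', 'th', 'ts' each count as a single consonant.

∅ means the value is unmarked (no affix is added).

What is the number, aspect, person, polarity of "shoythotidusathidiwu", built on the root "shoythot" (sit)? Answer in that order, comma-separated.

singular, inchoative, 2nd person, negative

Segment: shoythot-dis-eth-d-wi.
number: -iy/dis → singular.
aspect: -eth → inchoative.
person: -d → 2nd person.
polarity: -wi → negative.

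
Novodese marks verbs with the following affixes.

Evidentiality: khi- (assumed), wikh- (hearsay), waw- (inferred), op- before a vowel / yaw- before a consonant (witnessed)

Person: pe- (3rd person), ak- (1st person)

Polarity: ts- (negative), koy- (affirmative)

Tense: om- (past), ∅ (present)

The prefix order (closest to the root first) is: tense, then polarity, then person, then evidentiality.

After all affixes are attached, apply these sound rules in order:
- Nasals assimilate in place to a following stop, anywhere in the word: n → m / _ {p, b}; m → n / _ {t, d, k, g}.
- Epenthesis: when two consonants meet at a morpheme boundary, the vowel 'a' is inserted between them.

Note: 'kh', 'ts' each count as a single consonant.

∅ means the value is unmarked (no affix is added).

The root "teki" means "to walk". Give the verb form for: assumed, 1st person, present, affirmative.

khiakakoyateki

tense = present: zero marking, form stays teki.
Attach polarity affirmative koy- → koyteki.
Attach person 1st person ak- → akkoyteki.
Attach evidentiality assumed khi- → khiakkoyteki.
Nasal assimilation: no change.
Apply epenthesis: khiakkoyteki → khiakakoyateki.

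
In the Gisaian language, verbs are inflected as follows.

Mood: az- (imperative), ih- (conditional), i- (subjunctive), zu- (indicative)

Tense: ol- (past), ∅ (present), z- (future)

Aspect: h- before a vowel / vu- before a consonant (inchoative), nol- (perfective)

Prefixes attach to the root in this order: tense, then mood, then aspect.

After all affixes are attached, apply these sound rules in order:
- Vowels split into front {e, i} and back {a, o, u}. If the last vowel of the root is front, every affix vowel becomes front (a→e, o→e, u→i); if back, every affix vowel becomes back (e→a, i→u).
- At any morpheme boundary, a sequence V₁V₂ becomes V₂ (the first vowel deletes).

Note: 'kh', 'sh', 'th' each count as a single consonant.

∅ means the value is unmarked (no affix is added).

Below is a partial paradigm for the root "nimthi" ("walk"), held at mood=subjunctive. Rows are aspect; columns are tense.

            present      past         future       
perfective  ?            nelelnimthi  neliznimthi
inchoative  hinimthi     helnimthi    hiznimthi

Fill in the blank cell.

tense = present: zero marking, form stays nimthi.
Attach mood subjunctive i- → inimthi.
Attach aspect perfective nol- → nolinimthi.
Apply vowel harmony: nolinimthi → nelinimthi.
Vowel deletion: no change.

nelinimthi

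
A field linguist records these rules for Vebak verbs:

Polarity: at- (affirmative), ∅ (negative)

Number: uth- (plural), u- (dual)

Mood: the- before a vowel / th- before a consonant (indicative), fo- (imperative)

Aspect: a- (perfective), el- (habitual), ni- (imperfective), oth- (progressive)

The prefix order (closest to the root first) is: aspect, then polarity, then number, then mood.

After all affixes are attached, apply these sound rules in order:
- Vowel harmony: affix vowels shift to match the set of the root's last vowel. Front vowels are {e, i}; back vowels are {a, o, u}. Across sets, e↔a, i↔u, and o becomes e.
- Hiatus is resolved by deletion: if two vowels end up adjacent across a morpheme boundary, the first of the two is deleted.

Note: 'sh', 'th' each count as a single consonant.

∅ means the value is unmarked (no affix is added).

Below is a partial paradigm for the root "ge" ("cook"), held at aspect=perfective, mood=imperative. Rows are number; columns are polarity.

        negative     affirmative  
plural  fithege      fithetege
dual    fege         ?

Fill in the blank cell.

fetege

Attach aspect perfective a- → age.
Attach polarity affirmative at- → atage.
Attach number dual u- → uatage.
Attach mood imperative fo- → fouatage.
Apply vowel harmony: fouatage → feietege.
Apply vowel deletion: feietege → fetege.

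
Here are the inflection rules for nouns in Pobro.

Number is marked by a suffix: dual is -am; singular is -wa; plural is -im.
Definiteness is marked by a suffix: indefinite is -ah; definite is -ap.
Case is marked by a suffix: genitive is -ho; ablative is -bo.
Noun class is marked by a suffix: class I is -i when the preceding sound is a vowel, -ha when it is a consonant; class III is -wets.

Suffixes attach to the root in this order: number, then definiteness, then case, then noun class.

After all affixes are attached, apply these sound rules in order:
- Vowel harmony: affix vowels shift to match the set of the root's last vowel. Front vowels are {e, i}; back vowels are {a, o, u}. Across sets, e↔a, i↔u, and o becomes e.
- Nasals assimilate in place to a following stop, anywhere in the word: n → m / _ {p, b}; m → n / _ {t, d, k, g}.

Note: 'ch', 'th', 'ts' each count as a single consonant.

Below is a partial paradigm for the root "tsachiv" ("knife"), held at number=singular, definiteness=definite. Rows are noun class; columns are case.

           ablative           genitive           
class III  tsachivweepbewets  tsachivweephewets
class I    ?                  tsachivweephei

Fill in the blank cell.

Attach number singular -wa → tsachivwa.
Attach definiteness definite -ap → tsachivwaap.
Attach case ablative -bo → tsachivwaapbo.
Attach noun class class I -i (after vowel 'o') → tsachivwaapboi.
Apply vowel harmony: tsachivwaapboi → tsachivweepbei.
Nasal assimilation: no change.

tsachivweepbei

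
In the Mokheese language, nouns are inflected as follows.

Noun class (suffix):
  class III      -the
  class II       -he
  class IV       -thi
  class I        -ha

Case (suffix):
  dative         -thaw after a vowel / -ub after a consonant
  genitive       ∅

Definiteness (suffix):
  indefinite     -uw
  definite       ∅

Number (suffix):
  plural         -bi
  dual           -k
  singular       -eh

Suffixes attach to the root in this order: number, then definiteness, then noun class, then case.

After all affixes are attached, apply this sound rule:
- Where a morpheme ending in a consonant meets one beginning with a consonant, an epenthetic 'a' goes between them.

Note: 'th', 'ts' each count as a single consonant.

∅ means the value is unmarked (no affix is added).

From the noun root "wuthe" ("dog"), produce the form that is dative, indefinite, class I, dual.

Attach number dual -k → wuthek.
Attach definiteness indefinite -uw → wuthekuw.
Attach noun class class I -ha → wuthekuwha.
Attach case dative -thaw (after vowel 'a') → wuthekuwhathaw.
Apply epenthesis: wuthekuwhathaw → wuthekuwahathaw.

wuthekuwahathaw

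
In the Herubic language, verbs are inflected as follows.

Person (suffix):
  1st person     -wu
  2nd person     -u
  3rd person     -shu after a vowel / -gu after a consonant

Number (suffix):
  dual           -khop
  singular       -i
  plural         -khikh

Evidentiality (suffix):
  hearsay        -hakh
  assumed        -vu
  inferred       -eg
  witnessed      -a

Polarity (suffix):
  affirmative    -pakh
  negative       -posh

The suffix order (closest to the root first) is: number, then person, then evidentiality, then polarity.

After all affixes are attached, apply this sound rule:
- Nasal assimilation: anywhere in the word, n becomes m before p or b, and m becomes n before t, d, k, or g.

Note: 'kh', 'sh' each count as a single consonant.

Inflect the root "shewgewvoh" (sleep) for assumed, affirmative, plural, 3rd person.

Attach number plural -khikh → shewgewvohkhikh.
Attach person 3rd person -gu (after consonant 'kh') → shewgewvohkhikhgu.
Attach evidentiality assumed -vu → shewgewvohkhikhguvu.
Attach polarity affirmative -pakh → shewgewvohkhikhguvupakh.
Nasal assimilation: no change.

shewgewvohkhikhguvupakh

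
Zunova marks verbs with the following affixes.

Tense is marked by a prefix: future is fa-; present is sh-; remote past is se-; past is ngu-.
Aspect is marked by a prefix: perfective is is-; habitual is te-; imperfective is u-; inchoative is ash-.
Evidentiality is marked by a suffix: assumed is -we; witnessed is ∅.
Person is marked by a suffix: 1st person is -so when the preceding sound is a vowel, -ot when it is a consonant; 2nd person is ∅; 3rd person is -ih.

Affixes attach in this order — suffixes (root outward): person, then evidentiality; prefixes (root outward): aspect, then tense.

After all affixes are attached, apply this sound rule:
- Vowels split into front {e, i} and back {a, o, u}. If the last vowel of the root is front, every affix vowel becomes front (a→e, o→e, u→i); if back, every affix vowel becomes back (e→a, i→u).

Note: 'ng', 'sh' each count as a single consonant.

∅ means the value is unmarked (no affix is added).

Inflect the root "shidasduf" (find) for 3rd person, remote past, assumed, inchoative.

Attach person 3rd person -ih → shidasdufih.
Attach aspect inchoative ash- → ashshidasdufih.
Attach evidentiality assumed -we → ashshidasdufihwe.
Attach tense remote past se- → seashshidasdufihwe.
Apply vowel harmony: seashshidasdufihwe → saashshidasdufuhwa.

saashshidasdufuhwa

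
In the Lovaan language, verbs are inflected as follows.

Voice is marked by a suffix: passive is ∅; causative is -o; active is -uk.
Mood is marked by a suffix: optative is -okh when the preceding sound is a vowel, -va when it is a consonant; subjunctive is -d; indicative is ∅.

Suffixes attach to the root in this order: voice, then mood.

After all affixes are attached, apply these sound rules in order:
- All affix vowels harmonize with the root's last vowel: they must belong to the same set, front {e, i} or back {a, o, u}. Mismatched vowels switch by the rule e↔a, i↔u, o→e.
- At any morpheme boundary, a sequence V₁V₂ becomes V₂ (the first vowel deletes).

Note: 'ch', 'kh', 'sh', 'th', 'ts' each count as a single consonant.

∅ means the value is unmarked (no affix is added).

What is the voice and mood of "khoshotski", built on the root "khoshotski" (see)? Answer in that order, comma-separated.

passive, indicative

Segment: khoshotski.
voice: ∅ → passive.
mood: ∅ → indicative.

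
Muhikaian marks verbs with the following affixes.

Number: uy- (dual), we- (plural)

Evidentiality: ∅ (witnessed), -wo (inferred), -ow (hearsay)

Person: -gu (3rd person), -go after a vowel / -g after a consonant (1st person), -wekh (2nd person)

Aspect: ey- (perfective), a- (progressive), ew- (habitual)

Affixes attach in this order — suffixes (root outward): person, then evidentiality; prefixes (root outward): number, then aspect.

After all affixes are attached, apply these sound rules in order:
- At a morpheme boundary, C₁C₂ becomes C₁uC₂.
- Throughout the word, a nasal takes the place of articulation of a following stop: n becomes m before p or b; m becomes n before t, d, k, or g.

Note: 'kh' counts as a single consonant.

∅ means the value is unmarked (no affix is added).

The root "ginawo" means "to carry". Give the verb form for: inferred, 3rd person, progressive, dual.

auyuginawoguwo

Attach number dual uy- → uyginawo.
Attach aspect progressive a- → auyginawo.
Attach person 3rd person -gu → auyginawogu.
Attach evidentiality inferred -wo → auyginawoguwo.
Apply epenthesis: auyginawoguwo → auyuginawoguwo.
Nasal assimilation: no change.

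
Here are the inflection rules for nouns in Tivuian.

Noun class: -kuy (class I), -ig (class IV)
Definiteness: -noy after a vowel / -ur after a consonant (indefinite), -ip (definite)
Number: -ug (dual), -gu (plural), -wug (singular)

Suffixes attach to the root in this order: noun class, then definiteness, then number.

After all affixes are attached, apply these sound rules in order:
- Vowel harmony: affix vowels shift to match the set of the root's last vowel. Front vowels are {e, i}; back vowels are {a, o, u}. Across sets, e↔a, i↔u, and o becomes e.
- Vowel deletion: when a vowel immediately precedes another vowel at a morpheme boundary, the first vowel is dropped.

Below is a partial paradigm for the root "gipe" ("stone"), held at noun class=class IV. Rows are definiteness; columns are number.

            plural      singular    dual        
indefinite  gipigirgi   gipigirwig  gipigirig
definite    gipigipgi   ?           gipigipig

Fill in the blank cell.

Attach noun class class IV -ig → gipeig.
Attach definiteness definite -ip → gipeigip.
Attach number singular -wug → gipeigipwug.
Apply vowel harmony: gipeigipwug → gipeigipwig.
Apply vowel deletion: gipeigipwig → gipigipwig.

gipigipwig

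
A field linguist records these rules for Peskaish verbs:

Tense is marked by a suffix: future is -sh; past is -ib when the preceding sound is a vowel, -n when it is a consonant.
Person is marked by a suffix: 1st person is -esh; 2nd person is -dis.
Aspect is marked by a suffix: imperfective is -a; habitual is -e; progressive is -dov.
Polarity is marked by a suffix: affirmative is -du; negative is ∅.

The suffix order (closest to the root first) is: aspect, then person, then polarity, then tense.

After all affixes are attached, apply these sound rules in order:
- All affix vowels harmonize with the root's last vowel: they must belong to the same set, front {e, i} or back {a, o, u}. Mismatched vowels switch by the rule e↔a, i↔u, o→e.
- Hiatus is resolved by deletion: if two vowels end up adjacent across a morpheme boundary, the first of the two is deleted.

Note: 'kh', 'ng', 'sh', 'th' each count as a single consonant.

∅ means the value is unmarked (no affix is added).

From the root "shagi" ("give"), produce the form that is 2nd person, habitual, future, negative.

Attach aspect habitual -e → shagie.
Attach person 2nd person -dis → shagiedis.
polarity = negative: zero marking, form stays shagiedis.
Attach tense future -sh → shagiedissh.
Vowel harmony: no change.
Apply vowel deletion: shagiedissh → shagedissh.

shagedissh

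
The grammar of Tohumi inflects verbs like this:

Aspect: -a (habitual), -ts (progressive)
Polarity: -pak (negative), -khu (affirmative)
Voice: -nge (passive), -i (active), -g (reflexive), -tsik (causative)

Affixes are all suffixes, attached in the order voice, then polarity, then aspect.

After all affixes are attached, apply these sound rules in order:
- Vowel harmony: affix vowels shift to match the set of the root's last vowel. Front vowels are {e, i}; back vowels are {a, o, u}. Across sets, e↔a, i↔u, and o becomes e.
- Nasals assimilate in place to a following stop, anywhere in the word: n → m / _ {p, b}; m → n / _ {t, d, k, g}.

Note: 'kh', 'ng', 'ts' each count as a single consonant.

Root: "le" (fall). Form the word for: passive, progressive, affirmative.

Attach voice passive -nge → lenge.
Attach polarity affirmative -khu → lengekhu.
Attach aspect progressive -ts → lengekhuts.
Apply vowel harmony: lengekhuts → lengekhits.
Nasal assimilation: no change.

lengekhits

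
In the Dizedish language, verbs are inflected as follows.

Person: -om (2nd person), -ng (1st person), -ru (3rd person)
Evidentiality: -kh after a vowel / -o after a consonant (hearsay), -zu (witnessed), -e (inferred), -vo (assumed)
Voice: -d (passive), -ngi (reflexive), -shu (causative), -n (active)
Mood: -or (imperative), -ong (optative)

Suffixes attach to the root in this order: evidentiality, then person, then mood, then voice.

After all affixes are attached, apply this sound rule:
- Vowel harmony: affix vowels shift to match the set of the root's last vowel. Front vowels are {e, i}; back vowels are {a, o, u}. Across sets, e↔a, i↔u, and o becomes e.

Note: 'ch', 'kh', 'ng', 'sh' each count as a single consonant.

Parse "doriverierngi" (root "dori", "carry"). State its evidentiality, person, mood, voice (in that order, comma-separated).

assumed, 3rd person, imperative, reflexive

Segment: dori-vo-ru-or-ngi.
evidentiality: -vo → assumed.
person: -ru → 3rd person.
mood: -or → imperative.
voice: -ngi → reflexive.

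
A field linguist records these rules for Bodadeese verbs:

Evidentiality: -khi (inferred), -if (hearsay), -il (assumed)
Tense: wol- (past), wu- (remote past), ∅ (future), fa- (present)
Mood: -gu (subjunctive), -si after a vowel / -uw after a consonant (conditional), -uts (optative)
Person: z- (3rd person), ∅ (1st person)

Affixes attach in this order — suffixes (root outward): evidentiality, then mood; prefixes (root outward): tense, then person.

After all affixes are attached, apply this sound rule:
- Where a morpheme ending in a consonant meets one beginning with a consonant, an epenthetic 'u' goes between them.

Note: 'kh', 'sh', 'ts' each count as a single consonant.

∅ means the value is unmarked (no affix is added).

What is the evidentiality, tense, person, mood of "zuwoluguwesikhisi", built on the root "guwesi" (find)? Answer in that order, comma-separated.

inferred, past, 3rd person, conditional

Segment: z-wol-guwesi-khi-si.
evidentiality: -khi → inferred.
tense: wol- → past.
person: z- → 3rd person.
mood: -si/uw → conditional.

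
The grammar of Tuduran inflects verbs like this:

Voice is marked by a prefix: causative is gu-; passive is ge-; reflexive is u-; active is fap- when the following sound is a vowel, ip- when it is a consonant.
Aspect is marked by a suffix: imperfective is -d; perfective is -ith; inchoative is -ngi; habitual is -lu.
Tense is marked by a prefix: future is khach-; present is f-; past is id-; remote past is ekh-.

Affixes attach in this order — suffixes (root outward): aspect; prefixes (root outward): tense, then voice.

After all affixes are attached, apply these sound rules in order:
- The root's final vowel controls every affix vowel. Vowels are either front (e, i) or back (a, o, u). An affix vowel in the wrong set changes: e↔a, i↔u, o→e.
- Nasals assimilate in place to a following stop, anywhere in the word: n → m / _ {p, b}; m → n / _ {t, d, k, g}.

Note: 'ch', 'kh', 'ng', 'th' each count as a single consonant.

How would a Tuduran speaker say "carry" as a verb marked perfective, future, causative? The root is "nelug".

Attach tense future khach- → khachnelug.
Attach aspect perfective -ith → khachnelugith.
Attach voice causative gu- → gukhachnelugith.
Apply vowel harmony: gukhachnelugith → gukhachneluguth.
Nasal assimilation: no change.

gukhachneluguth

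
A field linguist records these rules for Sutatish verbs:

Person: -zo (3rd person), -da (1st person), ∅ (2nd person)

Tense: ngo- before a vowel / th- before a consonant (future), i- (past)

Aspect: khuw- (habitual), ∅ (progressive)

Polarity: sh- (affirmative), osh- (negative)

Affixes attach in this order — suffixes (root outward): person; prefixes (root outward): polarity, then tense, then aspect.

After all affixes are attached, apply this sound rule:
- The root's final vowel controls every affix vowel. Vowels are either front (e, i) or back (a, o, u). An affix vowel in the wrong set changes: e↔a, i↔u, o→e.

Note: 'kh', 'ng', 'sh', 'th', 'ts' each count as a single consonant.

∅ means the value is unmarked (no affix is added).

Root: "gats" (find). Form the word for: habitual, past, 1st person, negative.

Attach polarity negative osh- → oshgats.
Attach person 1st person -da → oshgatsda.
Attach tense past i- → ioshgatsda.
Attach aspect habitual khuw- → khuwioshgatsda.
Apply vowel harmony: khuwioshgatsda → khuwuoshgatsda.

khuwuoshgatsda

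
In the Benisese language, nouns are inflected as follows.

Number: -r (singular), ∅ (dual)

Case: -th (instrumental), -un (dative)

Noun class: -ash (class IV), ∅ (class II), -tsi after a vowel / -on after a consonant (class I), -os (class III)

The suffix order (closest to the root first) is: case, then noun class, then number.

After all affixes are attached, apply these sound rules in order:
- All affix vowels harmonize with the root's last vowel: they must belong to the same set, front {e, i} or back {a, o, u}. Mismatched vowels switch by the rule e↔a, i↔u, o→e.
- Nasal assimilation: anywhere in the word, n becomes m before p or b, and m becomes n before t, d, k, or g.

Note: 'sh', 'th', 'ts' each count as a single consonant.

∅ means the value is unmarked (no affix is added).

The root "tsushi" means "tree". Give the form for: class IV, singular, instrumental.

Attach case instrumental -th → tsushith.
Attach noun class class IV -ash → tsushithash.
Attach number singular -r → tsushithashr.
Apply vowel harmony: tsushithashr → tsushitheshr.
Nasal assimilation: no change.

tsushitheshr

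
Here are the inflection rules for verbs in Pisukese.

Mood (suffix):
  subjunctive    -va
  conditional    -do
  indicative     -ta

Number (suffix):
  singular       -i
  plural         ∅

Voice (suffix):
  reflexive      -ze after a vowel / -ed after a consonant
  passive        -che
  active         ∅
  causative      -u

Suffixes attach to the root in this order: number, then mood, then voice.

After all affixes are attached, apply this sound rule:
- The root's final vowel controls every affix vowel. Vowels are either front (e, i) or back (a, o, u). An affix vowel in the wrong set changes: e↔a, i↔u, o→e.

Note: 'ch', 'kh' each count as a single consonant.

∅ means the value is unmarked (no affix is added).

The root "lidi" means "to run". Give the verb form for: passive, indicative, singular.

lidiiteche

Attach number singular -i → lidii.
Attach mood indicative -ta → lidiita.
Attach voice passive -che → lidiitache.
Apply vowel harmony: lidiitache → lidiiteche.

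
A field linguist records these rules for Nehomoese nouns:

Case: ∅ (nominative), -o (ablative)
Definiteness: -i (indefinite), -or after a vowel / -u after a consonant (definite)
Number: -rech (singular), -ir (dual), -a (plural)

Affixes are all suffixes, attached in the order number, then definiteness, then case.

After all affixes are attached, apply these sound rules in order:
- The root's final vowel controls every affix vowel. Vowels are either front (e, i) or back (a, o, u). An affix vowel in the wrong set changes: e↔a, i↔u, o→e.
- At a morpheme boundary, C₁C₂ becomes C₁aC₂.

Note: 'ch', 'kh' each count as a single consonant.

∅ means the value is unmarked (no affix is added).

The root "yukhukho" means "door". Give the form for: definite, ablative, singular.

Attach number singular -rech → yukhukhorech.
Attach definiteness definite -u (after consonant 'ch') → yukhukhorechu.
Attach case ablative -o → yukhukhorechuo.
Apply vowel harmony: yukhukhorechuo → yukhukhorachuo.
Epenthesis: no change.

yukhukhorachuo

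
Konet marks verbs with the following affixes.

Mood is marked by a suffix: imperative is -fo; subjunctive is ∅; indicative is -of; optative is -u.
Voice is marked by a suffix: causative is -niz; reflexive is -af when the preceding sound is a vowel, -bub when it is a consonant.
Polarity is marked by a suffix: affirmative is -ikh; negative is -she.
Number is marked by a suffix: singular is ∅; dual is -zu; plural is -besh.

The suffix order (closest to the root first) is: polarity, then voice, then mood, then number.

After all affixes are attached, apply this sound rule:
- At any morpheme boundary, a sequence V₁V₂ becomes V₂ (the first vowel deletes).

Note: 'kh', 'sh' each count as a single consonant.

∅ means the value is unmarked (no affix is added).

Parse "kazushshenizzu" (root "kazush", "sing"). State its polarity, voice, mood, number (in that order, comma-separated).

negative, causative, subjunctive, dual

Segment: kazush-she-niz-zu.
polarity: -she → negative.
voice: -niz → causative.
mood: ∅ → subjunctive.
number: -zu → dual.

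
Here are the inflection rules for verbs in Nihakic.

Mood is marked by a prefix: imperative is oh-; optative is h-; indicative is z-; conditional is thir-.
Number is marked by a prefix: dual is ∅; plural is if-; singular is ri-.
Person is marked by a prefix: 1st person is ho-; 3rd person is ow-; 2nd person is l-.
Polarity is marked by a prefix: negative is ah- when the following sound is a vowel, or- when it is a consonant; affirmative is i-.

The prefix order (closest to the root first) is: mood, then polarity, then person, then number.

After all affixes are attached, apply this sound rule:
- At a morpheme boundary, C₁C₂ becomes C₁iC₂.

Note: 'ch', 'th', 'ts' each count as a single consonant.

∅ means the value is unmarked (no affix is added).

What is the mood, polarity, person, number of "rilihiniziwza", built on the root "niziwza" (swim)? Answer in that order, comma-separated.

Segment: ri-l-i-h-niziwza.
mood: h- → optative.
polarity: i- → affirmative.
person: l- → 2nd person.
number: ri- → singular.

optative, affirmative, 2nd person, singular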